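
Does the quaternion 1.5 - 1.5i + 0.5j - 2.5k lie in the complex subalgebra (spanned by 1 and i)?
No. The quaternion 1.5 - 1.5i + 0.5j - 2.5k has j-coefficient y = 0.5 and k-coefficient z = -2.5, not both zero, so it does not lie in the complex subalgebra spanned by 1 and i.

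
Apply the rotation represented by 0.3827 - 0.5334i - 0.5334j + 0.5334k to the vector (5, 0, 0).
(-0.69, 4.886, -0.804)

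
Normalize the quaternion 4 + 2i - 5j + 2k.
0.5714 + 0.2857i - 0.7143j + 0.2857k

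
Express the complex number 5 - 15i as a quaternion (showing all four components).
5 - 15i + 0j + 0k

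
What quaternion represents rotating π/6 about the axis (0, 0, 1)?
0.9659 + 0.2588k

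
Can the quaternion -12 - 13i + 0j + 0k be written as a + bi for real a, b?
Yes. The quaternion -12 - 13i has j- and k-coefficients y = z = 0, so it lies in the complex subalgebra spanned by 1 and i.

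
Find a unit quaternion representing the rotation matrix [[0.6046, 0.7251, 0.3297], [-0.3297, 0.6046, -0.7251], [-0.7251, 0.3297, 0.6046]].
0.8387 + 0.3144i + 0.3144j - 0.3144k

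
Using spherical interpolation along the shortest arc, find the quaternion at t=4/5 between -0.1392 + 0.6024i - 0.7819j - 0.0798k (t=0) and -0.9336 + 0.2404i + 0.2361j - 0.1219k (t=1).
-0.9069 + 0.3986i - 0.0087j - 0.1364k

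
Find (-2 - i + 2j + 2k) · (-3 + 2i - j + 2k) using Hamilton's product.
6 + 5i + 2j - 13k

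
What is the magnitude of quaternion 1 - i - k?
√3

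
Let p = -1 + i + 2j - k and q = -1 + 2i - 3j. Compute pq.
5 - 6i - j - 6k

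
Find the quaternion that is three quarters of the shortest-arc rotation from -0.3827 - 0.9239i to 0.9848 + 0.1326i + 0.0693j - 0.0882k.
-0.9186 - 0.3845i - 0.0566j + 0.072k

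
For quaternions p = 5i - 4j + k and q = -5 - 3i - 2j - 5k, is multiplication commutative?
No: pq = 12 - 3i + 42j - 27k ≠ 12 - 47i - 2j + 17k = qp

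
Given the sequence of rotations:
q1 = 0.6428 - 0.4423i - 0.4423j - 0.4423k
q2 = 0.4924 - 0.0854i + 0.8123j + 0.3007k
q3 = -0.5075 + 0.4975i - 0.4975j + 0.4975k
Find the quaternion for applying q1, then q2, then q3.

q2 · q1 = 0.771 - 0.499i + 0.1336j + 0.3726k
q3 · q2 · q1 = -0.2619 + 0.385i - 0.885j + 0.0127k
-0.2619 + 0.385i - 0.885j + 0.0127k


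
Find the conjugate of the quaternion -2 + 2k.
-2 - 2k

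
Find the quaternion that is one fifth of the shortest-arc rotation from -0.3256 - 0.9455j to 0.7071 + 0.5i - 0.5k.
-0.4858 - 0.1359i - 0.8527j + 0.1359k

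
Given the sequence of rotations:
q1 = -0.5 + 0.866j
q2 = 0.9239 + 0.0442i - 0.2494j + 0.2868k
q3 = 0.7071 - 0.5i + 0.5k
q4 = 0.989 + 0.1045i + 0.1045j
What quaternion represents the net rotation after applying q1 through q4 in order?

q2 · q1 = -0.246 - 0.2705i + 0.9248j - 0.1051k
q3 · q2 · q1 = -0.2566 - 0.5307i + 0.4661j - 0.6597k
q4 · q3 · q2 · q1 = -0.247 - 0.6206i + 0.5031j - 0.5483k
-0.247 - 0.6206i + 0.5031j - 0.5483k


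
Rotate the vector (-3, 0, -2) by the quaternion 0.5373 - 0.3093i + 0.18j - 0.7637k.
(-0.638, 2.681, -2.325)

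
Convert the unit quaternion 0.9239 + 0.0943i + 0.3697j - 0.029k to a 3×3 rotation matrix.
[[0.725, 0.1233, 0.6777], [0.0161, 0.9805, -0.1957], [-0.6886, 0.1528, 0.7089]]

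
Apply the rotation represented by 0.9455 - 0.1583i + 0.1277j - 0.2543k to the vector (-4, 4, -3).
(-2.556, 4.664, -3.565)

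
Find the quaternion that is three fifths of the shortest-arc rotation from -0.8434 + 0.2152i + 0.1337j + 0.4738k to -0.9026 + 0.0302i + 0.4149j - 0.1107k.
-0.9316 + 0.1112i + 0.3195j + 0.1329k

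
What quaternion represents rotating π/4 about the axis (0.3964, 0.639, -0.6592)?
0.9239 + 0.1517i + 0.2445j - 0.2523k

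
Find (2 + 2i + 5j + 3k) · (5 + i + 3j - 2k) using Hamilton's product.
-1 - 7i + 38j + 12k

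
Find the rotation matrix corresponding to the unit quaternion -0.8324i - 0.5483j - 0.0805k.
[[0.3858, 0.9128, 0.134], [0.9128, -0.3987, 0.0883], [0.134, 0.0883, -0.987]]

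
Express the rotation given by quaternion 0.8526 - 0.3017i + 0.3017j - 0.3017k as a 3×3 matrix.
[[0.6359, 0.3324, 0.6965], [-0.6965, 0.6359, 0.3324], [-0.3324, -0.6965, 0.6359]]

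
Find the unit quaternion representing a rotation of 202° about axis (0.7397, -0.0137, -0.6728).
-0.1908 + 0.7261i - 0.0134j - 0.6604k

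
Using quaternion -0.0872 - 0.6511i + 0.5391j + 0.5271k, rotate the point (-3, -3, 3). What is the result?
(-0.1, 4.957, -1.556)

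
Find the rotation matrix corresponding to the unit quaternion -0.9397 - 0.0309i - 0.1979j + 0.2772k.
[[0.768, 0.5332, 0.3548], [-0.5087, 0.8444, -0.1678], [-0.3891, -0.0516, 0.9198]]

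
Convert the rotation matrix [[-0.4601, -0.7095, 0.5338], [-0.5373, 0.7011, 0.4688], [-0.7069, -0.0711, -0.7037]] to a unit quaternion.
0.3665 - 0.3683i + 0.8463j + 0.1175k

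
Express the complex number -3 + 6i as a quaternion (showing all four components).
-3 + 6i + 0j + 0k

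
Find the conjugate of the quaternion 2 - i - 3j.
2 + i + 3j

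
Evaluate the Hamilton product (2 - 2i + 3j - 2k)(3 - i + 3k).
10 + i + 17j + 3k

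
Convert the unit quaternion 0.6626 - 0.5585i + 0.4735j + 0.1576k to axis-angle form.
axis = (-0.7457, 0.6322, 0.2104), θ = 97°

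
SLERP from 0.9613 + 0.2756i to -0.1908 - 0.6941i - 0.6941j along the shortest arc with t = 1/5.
0.8914 + 0.4177i + 0.176j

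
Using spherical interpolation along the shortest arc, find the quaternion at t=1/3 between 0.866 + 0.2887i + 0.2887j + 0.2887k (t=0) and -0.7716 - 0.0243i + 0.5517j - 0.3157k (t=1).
0.919 + 0.218i - 0.0004j + 0.3285k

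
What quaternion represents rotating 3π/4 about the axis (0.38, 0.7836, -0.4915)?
0.3827 + 0.3511i + 0.724j - 0.4541k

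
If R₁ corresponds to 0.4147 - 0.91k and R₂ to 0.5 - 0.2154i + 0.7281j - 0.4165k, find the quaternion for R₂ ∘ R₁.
-0.1717 - 0.7519i + 0.1059j - 0.6277k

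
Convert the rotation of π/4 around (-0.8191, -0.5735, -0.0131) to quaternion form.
0.9239 - 0.3135i - 0.2195j - 0.005k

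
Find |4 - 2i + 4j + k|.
√37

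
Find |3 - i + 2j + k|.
√15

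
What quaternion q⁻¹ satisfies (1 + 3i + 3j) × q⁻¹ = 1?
0.0526 - 0.1579i - 0.1579j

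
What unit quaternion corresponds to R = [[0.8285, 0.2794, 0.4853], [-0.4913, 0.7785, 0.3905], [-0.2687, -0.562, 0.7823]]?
0.9205 - 0.2587i + 0.2048j - 0.2093k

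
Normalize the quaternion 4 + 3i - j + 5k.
0.5601 + 0.4201i - 0.14j + 0.7001k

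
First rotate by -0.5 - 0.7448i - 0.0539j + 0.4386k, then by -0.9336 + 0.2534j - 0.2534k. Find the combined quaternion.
0.5916 + 0.7928i + 0.1124j - 0.094k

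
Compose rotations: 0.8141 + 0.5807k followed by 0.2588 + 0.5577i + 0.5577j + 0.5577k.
-0.1132 + 0.7779i + 0.1302j + 0.6043k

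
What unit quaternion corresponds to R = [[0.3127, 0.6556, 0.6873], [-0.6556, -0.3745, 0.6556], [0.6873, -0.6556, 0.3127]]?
0.5592 - 0.5862i - 0.5862k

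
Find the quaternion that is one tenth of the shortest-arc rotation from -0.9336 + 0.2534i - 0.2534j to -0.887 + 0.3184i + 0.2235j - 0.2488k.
-0.9418 + 0.2638i - 0.2068j - 0.0262k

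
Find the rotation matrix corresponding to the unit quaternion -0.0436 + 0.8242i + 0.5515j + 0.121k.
[[0.3624, 0.9196, 0.1514], [0.8985, -0.3879, 0.2053], [0.2475, 0.0616, -0.9669]]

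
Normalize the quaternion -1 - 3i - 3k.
-0.2294 - 0.6882i - 0.6882k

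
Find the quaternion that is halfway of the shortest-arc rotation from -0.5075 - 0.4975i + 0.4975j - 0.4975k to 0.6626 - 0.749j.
-0.6329 - 0.2691i + 0.6742j - 0.2691k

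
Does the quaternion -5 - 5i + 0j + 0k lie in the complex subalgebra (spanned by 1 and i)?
Yes. The quaternion -5 - 5i has j- and k-coefficients y = z = 0, so it lies in the complex subalgebra spanned by 1 and i.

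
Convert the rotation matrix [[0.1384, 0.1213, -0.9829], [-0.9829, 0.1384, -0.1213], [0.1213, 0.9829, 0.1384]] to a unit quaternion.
0.5948 + 0.4641i - 0.4641j - 0.4641k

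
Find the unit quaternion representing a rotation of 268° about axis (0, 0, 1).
-0.6947 + 0.7193k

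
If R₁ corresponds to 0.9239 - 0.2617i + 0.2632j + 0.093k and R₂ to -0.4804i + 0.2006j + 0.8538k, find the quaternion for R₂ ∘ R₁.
-0.2579 - 0.6499i + 0.0066j + 0.7149k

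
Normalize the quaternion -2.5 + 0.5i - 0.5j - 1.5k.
-0.8333 + 0.1667i - 0.1667j - 0.5k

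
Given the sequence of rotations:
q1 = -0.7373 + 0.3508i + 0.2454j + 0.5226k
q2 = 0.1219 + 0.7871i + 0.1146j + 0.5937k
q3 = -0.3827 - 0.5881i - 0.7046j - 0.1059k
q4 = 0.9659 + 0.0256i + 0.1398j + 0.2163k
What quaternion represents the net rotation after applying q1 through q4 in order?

q2 · q1 = -0.7044 - 0.6234i - 0.2576j - 0.2211k
q3 · q2 · q1 = -0.302 + 0.7813i + 0.5309j - 0.1285k
q4 · q3 · q2 · q1 = -0.3581 + 0.6141i + 0.6429j - 0.2851k
-0.3581 + 0.6141i + 0.6429j - 0.2851k


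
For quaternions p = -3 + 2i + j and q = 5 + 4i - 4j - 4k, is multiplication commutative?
No: pq = -19 - 6i + 25j ≠ -19 + 2i + 9j + 24k = qp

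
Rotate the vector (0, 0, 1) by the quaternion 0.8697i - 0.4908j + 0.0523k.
(0.091, -0.051, -0.995)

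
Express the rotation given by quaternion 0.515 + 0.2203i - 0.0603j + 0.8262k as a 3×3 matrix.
[[-0.3725, -0.8776, 0.3019], [0.8244, -0.4623, -0.3265], [0.4261, 0.1273, 0.8957]]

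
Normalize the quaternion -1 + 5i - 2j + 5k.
-0.1348 + 0.6742i - 0.2697j + 0.6742k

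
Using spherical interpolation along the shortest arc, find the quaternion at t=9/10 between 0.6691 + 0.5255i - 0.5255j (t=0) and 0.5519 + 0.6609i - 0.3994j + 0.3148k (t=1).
0.5677 + 0.6515i - 0.415j + 0.2847k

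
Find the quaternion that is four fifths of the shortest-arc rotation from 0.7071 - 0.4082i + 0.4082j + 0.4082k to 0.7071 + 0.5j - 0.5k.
0.7765 - 0.098i + 0.5271j - 0.3311k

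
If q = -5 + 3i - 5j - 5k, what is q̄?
-5 - 3i + 5j + 5k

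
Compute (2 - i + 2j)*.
2 + i - 2j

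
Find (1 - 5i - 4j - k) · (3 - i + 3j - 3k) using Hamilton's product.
7 - i - 23j - 25k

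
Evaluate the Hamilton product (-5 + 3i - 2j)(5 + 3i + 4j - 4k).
-26 + 8i - 18j + 38k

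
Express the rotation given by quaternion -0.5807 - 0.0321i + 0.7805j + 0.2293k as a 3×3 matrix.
[[-0.3235, 0.2162, -0.9212], [-0.3164, 0.8928, 0.3207], [0.8918, 0.3952, -0.2204]]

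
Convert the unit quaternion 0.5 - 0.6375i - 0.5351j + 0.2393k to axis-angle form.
axis = (-0.7361, -0.6179, 0.2763), θ = 2π/3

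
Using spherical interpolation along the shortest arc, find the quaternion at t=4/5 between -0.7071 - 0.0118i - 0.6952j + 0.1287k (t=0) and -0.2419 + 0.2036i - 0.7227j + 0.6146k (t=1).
-0.3538 + 0.1656i - 0.7485j + 0.5358k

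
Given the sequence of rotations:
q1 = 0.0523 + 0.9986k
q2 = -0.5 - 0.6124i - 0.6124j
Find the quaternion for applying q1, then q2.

q2 · q1 = -0.0261 - 0.6436i + 0.5795j - 0.4993k
-0.0261 - 0.6436i + 0.5795j - 0.4993k


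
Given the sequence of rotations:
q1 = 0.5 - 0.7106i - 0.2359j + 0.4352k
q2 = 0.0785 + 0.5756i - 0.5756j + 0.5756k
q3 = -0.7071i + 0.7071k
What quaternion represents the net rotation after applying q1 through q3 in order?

q2 · q1 = 0.062 + 0.1173i - 0.9658j - 0.2228k
q3 · q2 · q1 = 0.2405 + 0.6391i - 0.0746j + 0.7268k
0.2405 + 0.6391i - 0.0746j + 0.7268k


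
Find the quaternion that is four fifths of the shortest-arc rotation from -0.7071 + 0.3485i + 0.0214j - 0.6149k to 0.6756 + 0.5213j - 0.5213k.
-0.8212 + 0.099i - 0.4726j + 0.304k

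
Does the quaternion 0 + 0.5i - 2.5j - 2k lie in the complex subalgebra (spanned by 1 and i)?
No. The quaternion 0.5i - 2.5j - 2k has j-coefficient y = -2.5 and k-coefficient z = -2, not both zero, so it does not lie in the complex subalgebra spanned by 1 and i.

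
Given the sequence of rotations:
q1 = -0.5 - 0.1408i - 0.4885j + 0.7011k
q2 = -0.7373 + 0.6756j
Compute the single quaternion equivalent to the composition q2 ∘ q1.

q2 · q1 = 0.6987 + 0.5775i + 0.0224j - 0.4218k
0.6987 + 0.5775i + 0.0224j - 0.4218k


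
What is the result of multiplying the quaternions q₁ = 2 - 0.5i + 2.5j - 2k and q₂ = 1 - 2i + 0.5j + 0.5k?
0.75 - 2.25i + 7.75j + 3.75k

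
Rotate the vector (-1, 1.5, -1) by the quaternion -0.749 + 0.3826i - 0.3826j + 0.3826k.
(-0.86, 1.207, -1.433)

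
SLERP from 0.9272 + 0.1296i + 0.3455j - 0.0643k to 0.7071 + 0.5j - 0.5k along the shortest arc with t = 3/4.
0.7842 + 0.0339i + 0.4734j - 0.3998k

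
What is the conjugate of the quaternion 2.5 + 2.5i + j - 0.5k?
2.5 - 2.5i - j + 0.5k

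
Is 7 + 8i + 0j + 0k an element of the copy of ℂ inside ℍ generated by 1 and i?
Yes. The quaternion 7 + 8i has j- and k-coefficients y = z = 0, so it lies in the complex subalgebra spanned by 1 and i.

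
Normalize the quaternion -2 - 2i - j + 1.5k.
-0.5963 - 0.5963i - 0.2981j + 0.4472k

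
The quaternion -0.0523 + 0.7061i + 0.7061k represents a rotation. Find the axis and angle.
axis = (√2/2, 0, √2/2), θ = 186°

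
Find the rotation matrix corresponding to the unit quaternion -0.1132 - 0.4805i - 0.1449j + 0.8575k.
[[-0.5126, 0.3334, -0.7913], [-0.0549, -0.9324, -0.3573], [-0.8569, -0.1397, 0.4962]]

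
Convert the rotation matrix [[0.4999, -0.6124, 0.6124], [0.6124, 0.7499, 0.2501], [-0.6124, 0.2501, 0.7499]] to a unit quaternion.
0.866 + 0.3536j + 0.3536k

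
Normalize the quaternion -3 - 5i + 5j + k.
-0.3873 - 0.6455i + 0.6455j + 0.1291k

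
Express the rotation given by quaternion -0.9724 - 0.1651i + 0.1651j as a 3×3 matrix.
[[0.9455, -0.0545, -0.3211], [-0.0545, 0.9455, -0.3211], [0.3211, 0.3211, 0.891]]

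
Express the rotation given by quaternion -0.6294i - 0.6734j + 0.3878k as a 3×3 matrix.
[[-0.2077, 0.8477, -0.4882], [0.8477, -0.0931, -0.5223], [-0.4882, -0.5223, -0.6992]]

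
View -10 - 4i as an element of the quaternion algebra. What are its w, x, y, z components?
-10 - 4i + 0j + 0k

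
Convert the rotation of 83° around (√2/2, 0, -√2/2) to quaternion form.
0.749 + 0.4685i - 0.4685k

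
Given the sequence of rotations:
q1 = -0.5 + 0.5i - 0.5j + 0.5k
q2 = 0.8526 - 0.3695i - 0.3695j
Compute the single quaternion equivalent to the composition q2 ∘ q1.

q2 · q1 = -0.4263 + 0.4263i - 0.0568j + 0.7958k
-0.4263 + 0.4263i - 0.0568j + 0.7958k


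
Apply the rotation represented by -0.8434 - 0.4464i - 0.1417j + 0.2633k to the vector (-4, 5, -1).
(-0.435, 4.412, 4.727)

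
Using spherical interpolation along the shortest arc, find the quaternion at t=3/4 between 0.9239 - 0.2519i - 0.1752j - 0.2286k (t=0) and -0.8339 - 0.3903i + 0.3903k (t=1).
0.8992 + 0.2357i - 0.0474j - 0.3657k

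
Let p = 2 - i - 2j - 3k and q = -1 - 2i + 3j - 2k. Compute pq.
-4 + 10i + 12j - 8k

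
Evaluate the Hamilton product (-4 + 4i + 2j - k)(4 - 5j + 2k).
-4 + 15i + 20j - 32k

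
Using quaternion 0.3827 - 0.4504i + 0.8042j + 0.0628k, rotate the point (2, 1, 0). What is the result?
(-1.375, -0.766, -1.588)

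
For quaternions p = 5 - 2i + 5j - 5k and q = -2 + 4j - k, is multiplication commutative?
No: pq = -35 + 19i + 8j - 3k ≠ -35 - 11i + 12j + 13k = qp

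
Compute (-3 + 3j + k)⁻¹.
-0.1579 - 0.1579j - 0.0526k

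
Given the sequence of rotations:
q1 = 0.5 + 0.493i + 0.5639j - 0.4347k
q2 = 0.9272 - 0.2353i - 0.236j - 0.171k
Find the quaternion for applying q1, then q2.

q2 · q1 = 0.6383 + 0.5385i + 0.2183j - 0.5049k
0.6383 + 0.5385i + 0.2183j - 0.5049k


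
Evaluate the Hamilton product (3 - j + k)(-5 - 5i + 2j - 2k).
-11 - 15i + 6j - 16k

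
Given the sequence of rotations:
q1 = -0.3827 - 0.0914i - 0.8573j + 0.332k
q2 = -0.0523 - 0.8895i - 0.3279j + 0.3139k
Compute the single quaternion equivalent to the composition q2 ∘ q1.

q2 · q1 = -0.4466 + 0.5054i + 0.4369j + 0.5951k
-0.4466 + 0.5054i + 0.4369j + 0.5951k


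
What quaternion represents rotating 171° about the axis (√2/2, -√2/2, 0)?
0.0785 + 0.7049i - 0.7049j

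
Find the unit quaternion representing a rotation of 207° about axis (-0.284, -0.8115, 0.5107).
-0.2334 - 0.2762i - 0.7891j + 0.4966k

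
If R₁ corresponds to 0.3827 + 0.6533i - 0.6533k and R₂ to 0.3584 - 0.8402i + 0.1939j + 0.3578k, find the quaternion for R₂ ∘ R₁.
0.9198 - 0.2141i - 0.2409j - 0.2239k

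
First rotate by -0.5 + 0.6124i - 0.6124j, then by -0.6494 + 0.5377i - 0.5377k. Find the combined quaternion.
-0.0046 - 0.9958i + 0.0684j - 0.0604k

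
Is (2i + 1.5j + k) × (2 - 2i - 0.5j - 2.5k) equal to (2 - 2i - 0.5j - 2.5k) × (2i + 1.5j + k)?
No: pq = 7.25 + 0.75i + 6j + 4k ≠ 7.25 + 7.25i = qp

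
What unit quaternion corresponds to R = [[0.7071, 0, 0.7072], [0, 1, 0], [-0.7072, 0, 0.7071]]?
0.9239 + 0.3827j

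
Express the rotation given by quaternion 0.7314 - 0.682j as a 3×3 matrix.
[[0.0698, 0, -0.9976], [0, 1, 0], [0.9976, 0, 0.0698]]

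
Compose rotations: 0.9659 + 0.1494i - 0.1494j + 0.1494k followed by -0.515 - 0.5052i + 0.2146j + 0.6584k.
-0.4883 - 0.4345i + 0.4581j + 0.6024k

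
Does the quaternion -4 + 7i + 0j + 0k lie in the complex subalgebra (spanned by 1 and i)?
Yes. The quaternion -4 + 7i has j- and k-coefficients y = z = 0, so it lies in the complex subalgebra spanned by 1 and i.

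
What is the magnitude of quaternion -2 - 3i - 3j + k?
√23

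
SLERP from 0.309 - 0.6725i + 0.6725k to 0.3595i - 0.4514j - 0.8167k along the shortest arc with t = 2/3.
0.1099 - 0.489i + 0.3135j + 0.8065k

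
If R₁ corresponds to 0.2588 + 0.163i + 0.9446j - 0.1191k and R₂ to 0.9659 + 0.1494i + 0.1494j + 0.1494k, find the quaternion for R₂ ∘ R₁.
0.1023 + 0.0372i + 0.9932j + 0.0404k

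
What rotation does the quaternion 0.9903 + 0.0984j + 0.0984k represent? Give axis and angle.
axis = (0, √2/2, √2/2), θ = 16°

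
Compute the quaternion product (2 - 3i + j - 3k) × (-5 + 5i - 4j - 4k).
-3 + 9i - 40j + 14k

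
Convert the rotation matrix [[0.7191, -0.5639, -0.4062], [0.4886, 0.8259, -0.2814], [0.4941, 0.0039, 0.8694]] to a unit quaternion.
0.9239 + 0.0772i - 0.2436j + 0.2848k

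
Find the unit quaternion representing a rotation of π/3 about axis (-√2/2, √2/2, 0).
0.866 - 0.3536i + 0.3536j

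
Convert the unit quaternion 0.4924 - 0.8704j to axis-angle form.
axis = (0, -1, 0), θ = 121°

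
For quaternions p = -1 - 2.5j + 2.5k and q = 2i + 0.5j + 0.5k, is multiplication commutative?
No: pq = -4.5i + 4.5j + 4.5k ≠ 0.5i - 5.5j - 5.5k = qp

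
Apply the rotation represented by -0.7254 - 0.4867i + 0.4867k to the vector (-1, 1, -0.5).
(0.417, 1.112, 0.917)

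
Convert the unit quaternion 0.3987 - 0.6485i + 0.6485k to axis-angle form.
axis = (-√2/2, 0, √2/2), θ = 133°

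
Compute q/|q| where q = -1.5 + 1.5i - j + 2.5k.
-0.4376 + 0.4376i - 0.2917j + 0.7293k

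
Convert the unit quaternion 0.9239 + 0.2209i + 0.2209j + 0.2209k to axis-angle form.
axis = (√3/3, √3/3, √3/3), θ = π/4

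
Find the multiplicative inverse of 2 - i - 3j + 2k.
0.1111 + 0.0556i + 0.1667j - 0.1111k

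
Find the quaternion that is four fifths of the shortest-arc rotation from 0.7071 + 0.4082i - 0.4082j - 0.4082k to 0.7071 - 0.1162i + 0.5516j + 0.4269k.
0.8752 + 0.0131i + 0.3954j + 0.2784k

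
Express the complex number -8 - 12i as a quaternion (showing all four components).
-8 - 12i + 0j + 0k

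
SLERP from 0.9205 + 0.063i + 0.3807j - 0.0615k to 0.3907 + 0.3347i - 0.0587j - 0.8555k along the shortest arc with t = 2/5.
0.8313 + 0.2065i + 0.2368j - 0.4585k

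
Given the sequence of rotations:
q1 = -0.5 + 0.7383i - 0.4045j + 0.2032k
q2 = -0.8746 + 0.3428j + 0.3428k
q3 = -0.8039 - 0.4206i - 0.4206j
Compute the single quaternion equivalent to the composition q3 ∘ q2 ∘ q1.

q2 · q1 = 0.5063 - 0.4374i + 0.4355j - 0.6022k
q3 · q2 · q1 = -0.4078 + 0.392i - 0.8163j + 0.117k
-0.4078 + 0.392i - 0.8163j + 0.117k


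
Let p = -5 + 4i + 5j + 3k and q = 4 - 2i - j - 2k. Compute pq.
-1 + 19i + 27j + 28k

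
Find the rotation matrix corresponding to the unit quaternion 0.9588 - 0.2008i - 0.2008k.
[[0.9194, 0.3851, 0.0806], [-0.3851, 0.8387, 0.3851], [0.0806, -0.3851, 0.9194]]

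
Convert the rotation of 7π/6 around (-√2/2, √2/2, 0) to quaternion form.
-0.2588 - 0.683i + 0.683j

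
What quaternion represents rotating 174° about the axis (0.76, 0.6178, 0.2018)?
0.0523 + 0.759i + 0.617j + 0.2015k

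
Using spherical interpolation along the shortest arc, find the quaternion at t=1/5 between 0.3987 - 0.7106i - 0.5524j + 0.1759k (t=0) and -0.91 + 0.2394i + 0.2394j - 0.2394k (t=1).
0.5327 - 0.6436i - 0.5121j + 0.1992k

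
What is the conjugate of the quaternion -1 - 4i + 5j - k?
-1 + 4i - 5j + k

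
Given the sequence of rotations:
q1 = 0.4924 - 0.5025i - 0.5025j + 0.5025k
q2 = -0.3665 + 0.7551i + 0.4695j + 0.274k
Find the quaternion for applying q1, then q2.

q2 · q1 = 0.2972 + 0.9296i - 0.1018j - 0.1928k
0.2972 + 0.9296i - 0.1018j - 0.1928k


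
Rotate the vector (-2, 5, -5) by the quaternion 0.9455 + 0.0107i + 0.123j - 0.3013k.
(0.155, 5.697, -4.639)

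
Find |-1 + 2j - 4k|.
√21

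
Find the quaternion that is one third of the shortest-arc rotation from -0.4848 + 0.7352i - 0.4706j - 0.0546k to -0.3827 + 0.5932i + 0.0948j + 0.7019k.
-0.5053 + 0.7713i - 0.3091j + 0.233k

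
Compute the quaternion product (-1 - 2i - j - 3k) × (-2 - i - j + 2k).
5 + 10j + 5k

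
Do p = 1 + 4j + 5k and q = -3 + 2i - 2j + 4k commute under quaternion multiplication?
No: pq = -15 + 28i - 4j - 19k ≠ -15 - 24i - 24j - 3k = qp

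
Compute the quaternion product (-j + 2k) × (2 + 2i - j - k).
1 + 3i + 2j + 6k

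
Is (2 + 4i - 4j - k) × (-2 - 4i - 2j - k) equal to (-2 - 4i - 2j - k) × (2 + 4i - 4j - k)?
No: pq = 3 - 14i + 12j - 24k ≠ 3 - 18i - 4j + 24k = qp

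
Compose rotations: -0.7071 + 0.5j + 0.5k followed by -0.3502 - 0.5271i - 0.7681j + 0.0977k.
0.5828 - 0.0602i + 0.6316j - 0.5077k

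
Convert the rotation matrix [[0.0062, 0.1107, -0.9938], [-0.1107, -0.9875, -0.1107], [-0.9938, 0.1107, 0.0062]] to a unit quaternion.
-0.0785 - 0.7049i + 0.7049k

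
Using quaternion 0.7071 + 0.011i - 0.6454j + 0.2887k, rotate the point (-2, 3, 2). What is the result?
(-3.081, 0.935, -2.576)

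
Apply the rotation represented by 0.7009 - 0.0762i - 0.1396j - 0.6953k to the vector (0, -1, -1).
(-0.906, -0.322, -1.037)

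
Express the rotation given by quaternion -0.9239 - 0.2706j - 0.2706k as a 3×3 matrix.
[[0.7071, -0.5, 0.5], [0.5, 0.8536, 0.1464], [-0.5, 0.1464, 0.8536]]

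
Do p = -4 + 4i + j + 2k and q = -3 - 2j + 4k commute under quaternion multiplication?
No: pq = 6 - 4i - 11j - 30k ≠ 6 - 20i + 21j - 14k = qp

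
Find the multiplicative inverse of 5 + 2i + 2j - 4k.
0.102 - 0.0408i - 0.0408j + 0.0816k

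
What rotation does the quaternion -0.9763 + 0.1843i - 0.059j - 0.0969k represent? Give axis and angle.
axis = (0.8516, -0.2726, -0.4477), θ = 335°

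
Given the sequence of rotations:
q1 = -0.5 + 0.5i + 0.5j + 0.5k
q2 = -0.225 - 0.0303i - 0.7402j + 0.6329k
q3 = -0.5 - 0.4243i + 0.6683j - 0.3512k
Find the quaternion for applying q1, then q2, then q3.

q2 · q1 = 0.1813 - 0.7839i + 0.5892j - 0.074k
q3 · q2 · q1 = -0.843 + 0.4725i + 0.0705j + 0.2472k
-0.843 + 0.4725i + 0.0705j + 0.2472k


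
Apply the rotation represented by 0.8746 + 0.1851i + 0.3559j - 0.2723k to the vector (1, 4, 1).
(3.552, 2.271, 0.475)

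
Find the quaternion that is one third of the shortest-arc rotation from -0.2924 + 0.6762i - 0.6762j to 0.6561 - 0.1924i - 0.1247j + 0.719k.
-0.5233 + 0.6248i - 0.4846j - 0.3177k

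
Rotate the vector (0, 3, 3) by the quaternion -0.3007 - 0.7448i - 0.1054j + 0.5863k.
(-0.901, -4.105, 0.578)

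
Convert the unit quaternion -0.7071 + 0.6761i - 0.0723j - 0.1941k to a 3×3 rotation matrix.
[[0.9142, -0.3723, -0.1602], [0.1767, 0.0104, 0.9842], [-0.3647, -0.9281, 0.0753]]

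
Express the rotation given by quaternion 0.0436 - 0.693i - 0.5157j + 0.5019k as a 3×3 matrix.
[[-0.0357, 0.671, -0.7406], [0.7585, -0.4643, -0.4572], [-0.6507, -0.5781, -0.4924]]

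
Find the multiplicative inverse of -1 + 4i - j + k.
-0.0526 - 0.2105i + 0.0526j - 0.0526k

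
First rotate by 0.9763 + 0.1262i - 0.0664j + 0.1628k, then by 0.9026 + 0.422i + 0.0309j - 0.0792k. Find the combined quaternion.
0.8429 + 0.5257i - 0.1085j + 0.0377k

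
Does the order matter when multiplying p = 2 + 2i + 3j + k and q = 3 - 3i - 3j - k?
Yes: pq = 22 + 2j + 4k ≠ 22 + 4j - 2k = qp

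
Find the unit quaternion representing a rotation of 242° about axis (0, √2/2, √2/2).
-0.515 + 0.6061j + 0.6061k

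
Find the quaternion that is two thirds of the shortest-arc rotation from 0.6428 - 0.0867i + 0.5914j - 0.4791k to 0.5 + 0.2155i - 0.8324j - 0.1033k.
-0.1139 - 0.2177i + 0.9596j - 0.137k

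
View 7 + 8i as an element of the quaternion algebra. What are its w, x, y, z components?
7 + 8i + 0j + 0k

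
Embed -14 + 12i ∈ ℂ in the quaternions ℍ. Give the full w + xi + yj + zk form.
-14 + 12i + 0j + 0k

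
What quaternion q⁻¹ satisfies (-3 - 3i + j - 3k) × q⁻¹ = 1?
-0.1071 + 0.1071i - 0.0357j + 0.1071k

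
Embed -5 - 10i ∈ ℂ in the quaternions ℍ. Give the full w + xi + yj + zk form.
-5 - 10i + 0j + 0k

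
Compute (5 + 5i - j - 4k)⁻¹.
0.0746 - 0.0746i + 0.0149j + 0.0597k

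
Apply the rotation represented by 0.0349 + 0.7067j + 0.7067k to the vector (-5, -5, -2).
(5.136, -2.25, -4.75)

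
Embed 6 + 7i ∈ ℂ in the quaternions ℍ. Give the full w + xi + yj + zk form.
6 + 7i + 0j + 0k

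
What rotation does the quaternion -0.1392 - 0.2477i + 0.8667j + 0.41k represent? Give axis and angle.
axis = (-0.2501, 0.8752, 0.414), θ = 196°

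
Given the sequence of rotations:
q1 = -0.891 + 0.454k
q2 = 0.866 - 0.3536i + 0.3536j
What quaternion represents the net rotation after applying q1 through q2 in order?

q2 · q1 = -0.7716 + 0.4756i - 0.1545j + 0.3932k
-0.7716 + 0.4756i - 0.1545j + 0.3932k


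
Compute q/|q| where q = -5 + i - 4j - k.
-0.7625 + 0.1525i - 0.61j - 0.1525k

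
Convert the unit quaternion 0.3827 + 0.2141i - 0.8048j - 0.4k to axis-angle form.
axis = (0.2317, -0.8711, -0.433), θ = 3π/4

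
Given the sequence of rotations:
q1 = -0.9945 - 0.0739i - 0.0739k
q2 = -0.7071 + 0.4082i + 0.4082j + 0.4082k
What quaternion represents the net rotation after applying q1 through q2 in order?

q2 · q1 = 0.7635 - 0.3839i - 0.406j - 0.3235k
0.7635 - 0.3839i - 0.406j - 0.3235k


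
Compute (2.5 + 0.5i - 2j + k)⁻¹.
0.2174 - 0.0435i + 0.1739j - 0.087k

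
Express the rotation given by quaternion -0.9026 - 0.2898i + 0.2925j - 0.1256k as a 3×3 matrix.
[[0.7973, -0.3963, -0.4552], [0.0572, 0.8005, -0.5966], [0.6008, 0.4497, 0.6609]]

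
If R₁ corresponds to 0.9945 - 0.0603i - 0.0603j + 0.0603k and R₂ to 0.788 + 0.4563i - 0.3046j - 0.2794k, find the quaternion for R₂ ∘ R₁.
0.8097 + 0.3711i - 0.3611j - 0.2762k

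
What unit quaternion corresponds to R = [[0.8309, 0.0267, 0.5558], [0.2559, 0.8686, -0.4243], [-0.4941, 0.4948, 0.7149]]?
0.9239 + 0.2487i + 0.2841j + 0.062k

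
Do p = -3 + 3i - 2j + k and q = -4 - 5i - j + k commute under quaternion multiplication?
No: pq = 24 + 2i + 3j - 20k ≠ 24 + 4i + 19j + 6k = qp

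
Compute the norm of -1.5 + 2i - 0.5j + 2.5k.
3.571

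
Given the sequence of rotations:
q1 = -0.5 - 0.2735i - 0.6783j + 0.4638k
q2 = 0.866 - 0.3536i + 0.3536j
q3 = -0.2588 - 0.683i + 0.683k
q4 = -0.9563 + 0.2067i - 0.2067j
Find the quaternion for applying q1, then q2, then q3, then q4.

q2 · q1 = -0.2899 + 0.1039i - 0.6002j + 0.7382k
q3 · q2 · q1 = -0.3582 + 0.581i + 0.7305j + 0.0209k
q4 · q3 · q2 · q1 = 0.3734 - 0.634i - 0.6289j + 0.2511k
0.3734 - 0.634i - 0.6289j + 0.2511k


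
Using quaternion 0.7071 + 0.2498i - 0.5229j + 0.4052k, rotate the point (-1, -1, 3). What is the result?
(-0.902, -3.19, 0.114)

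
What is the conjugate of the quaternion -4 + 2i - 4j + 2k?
-4 - 2i + 4j - 2k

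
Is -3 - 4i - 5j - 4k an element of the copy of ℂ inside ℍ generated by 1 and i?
No. The quaternion -3 - 4i - 5j - 4k has j-coefficient y = -5 and k-coefficient z = -4, not both zero, so it does not lie in the complex subalgebra spanned by 1 and i.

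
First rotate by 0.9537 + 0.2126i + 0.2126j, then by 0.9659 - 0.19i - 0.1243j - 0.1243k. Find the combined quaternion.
0.988 + 0.0506i + 0.0604j - 0.1325k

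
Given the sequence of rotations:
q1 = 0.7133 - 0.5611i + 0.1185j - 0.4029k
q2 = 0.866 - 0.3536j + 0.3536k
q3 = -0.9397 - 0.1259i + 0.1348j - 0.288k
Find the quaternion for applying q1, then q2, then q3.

q2 · q1 = 0.8021 - 0.3853i - 0.348j - 0.2951k
q3 · q2 · q1 = -0.8403 + 0.1211i + 0.509j + 0.1421k
-0.8403 + 0.1211i + 0.509j + 0.1421k


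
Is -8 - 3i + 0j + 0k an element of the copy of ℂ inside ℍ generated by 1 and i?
Yes. The quaternion -8 - 3i has j- and k-coefficients y = z = 0, so it lies in the complex subalgebra spanned by 1 and i.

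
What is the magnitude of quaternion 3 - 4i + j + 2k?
√30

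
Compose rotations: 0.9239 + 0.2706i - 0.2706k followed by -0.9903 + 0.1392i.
-0.9526 - 0.1394i + 0.0377j + 0.268k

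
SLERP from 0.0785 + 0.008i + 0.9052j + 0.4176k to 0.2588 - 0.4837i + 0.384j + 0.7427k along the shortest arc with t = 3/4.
0.2264 - 0.38i + 0.5562j + 0.7035k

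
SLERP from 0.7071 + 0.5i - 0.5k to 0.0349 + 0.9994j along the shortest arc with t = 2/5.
0.5863 + 0.4002i + 0.5796j - 0.4002k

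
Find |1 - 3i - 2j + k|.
√15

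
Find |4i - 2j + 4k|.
6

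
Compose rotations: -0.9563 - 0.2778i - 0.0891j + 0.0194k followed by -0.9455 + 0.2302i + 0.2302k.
0.9637 + 0.063i + 0.0158j - 0.259k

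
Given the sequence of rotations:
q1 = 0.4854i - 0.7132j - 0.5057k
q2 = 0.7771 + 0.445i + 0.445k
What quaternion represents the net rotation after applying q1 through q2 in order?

q2 · q1 = 0.009 + 0.6946i - 0.1132j - 0.7104k
0.009 + 0.6946i - 0.1132j - 0.7104k


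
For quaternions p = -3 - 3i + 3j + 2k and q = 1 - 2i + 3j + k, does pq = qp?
No: pq = -20 - 7j - 4k ≠ -20 + 6i - 5j + 2k = qp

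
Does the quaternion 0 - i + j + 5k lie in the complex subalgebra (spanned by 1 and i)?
No. The quaternion -i + j + 5k has j-coefficient y = 1 and k-coefficient z = 5, not both zero, so it does not lie in the complex subalgebra spanned by 1 and i.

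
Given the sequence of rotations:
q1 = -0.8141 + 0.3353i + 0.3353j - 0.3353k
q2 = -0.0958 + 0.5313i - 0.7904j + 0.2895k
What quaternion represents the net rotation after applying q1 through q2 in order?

q2 · q1 = 0.2619 - 0.2967i + 0.8866j + 0.2396k
0.2619 - 0.2967i + 0.8866j + 0.2396k


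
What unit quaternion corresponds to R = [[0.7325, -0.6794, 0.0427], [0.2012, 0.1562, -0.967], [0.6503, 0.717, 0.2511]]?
0.7314 + 0.5756i - 0.2077j + 0.301k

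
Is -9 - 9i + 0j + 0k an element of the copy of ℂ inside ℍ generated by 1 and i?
Yes. The quaternion -9 - 9i has j- and k-coefficients y = z = 0, so it lies in the complex subalgebra spanned by 1 and i.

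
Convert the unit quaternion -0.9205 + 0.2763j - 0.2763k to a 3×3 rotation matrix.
[[0.6946, -0.5087, -0.5087], [0.5087, 0.8473, -0.1527], [0.5087, -0.1527, 0.8473]]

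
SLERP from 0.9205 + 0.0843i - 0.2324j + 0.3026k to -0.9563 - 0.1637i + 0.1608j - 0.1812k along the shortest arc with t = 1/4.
0.9319 + 0.1045i - 0.215j + 0.2729k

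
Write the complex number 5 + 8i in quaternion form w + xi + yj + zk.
5 + 8i + 0j + 0k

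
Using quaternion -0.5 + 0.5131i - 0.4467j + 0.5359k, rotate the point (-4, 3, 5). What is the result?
(5.11, 3.846, -3.017)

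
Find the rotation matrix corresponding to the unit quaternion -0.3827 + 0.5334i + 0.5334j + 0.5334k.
[[-0.1381, 0.9773, 0.1608], [0.1608, -0.1381, 0.9773], [0.9773, 0.1608, -0.1381]]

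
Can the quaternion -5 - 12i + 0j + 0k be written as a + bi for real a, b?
Yes. The quaternion -5 - 12i has j- and k-coefficients y = z = 0, so it lies in the complex subalgebra spanned by 1 and i.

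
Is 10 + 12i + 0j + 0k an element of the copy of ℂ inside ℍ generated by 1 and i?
Yes. The quaternion 10 + 12i has j- and k-coefficients y = z = 0, so it lies in the complex subalgebra spanned by 1 and i.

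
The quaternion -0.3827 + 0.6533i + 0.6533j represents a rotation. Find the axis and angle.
axis = (√2/2, √2/2, 0), θ = 5π/4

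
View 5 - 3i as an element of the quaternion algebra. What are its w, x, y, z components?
5 - 3i + 0j + 0k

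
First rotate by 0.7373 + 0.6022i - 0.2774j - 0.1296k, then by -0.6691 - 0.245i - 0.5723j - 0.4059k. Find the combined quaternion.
-0.5571 - 0.622i - 0.5125j + 0.2k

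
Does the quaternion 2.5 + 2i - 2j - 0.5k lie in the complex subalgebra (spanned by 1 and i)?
No. The quaternion 2.5 + 2i - 2j - 0.5k has j-coefficient y = -2 and k-coefficient z = -0.5, not both zero, so it does not lie in the complex subalgebra spanned by 1 and i.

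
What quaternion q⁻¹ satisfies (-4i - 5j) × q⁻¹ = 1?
0.0976i + 0.122j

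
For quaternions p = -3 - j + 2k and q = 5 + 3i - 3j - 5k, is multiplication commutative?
No: pq = -8 + 2i + 10j + 28k ≠ -8 - 20i - 2j + 22k = qp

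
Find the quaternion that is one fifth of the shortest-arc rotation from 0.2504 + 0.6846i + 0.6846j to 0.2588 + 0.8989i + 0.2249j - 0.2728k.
0.2592 + 0.7492i + 0.6068j - 0.0577k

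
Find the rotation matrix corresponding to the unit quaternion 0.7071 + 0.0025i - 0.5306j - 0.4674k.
[[0, 0.6583, -0.7527], [-0.6637, 0.5631, 0.4925], [0.748, 0.4995, 0.4369]]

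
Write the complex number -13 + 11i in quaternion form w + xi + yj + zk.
-13 + 11i + 0j + 0k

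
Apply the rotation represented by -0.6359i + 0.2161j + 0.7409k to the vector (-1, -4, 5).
(-3.421, 5.502, 0.151)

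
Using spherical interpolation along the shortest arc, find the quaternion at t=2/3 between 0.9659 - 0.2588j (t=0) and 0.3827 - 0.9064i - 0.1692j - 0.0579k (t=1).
0.6855 - 0.688i - 0.2343j - 0.0439k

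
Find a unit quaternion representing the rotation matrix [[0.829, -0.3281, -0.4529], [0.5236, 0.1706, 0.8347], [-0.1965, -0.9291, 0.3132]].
0.7604 - 0.5799i - 0.0843j + 0.28k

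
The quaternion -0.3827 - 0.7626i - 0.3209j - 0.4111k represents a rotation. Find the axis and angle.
axis = (-0.8254, -0.3473, -0.445), θ = 5π/4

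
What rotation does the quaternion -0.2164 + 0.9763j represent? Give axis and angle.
axis = (0, 1, 0), θ = 205°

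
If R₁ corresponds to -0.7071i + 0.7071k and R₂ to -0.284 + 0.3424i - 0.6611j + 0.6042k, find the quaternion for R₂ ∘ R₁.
-0.1851 - 0.2666i - 0.6693j - 0.6683k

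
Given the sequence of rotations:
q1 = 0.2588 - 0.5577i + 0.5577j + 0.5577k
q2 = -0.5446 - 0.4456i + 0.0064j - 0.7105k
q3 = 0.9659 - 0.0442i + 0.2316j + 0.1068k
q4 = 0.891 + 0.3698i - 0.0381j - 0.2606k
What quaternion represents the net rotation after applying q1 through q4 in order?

q2 · q1 = 0.0032 + 0.5882i + 0.3427j - 0.7325k
q3 · q2 · q1 = 0.028 + 0.3618i + 0.3622j - 0.8586k
q4 · q3 · q2 · q1 = -0.3188 + 0.4598i + 0.5449j - 0.6246k
-0.3188 + 0.4598i + 0.5449j - 0.6246k


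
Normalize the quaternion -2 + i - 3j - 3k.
-0.417 + 0.2085i - 0.6255j - 0.6255k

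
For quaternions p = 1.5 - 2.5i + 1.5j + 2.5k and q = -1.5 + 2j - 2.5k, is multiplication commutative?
No: pq = 1 - 5i - 5.5j - 12.5k ≠ 1 + 12.5i + 7j - 2.5k = qp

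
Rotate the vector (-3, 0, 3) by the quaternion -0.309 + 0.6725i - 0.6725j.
(0.96, 3.96, -1.18)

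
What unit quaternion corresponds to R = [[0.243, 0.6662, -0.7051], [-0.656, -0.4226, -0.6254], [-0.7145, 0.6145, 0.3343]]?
0.5373 + 0.5769i + 0.0044j - 0.6152k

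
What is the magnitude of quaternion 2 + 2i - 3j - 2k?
√21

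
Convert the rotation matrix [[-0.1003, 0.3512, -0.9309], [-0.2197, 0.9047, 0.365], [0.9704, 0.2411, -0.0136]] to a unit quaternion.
0.6691 - 0.0463i - 0.7104j - 0.2133k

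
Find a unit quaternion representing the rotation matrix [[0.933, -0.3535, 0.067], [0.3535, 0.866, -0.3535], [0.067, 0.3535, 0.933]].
0.9659 + 0.183i + 0.183k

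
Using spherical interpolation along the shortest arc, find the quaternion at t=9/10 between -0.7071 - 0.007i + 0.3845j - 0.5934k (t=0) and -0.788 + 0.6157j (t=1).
-0.7951 - 0.0008i + 0.6032j - 0.0637k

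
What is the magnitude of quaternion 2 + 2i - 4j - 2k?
√28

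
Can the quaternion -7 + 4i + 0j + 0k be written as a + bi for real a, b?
Yes. The quaternion -7 + 4i has j- and k-coefficients y = z = 0, so it lies in the complex subalgebra spanned by 1 and i.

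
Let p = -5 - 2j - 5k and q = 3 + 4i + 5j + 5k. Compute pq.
20 - 5i - 51j - 32k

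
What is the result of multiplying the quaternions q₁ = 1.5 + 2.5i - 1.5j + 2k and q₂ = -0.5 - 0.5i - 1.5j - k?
0.25 + 2.5i - 7k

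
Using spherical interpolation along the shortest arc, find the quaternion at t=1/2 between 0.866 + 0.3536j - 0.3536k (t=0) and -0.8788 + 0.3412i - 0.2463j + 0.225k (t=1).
0.8886 - 0.1738i + 0.3055j - 0.2947k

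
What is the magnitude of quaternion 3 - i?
√10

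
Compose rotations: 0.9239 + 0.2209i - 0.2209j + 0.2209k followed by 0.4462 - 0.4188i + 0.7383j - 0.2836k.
0.7305 - 0.1879i + 0.6134j - 0.234k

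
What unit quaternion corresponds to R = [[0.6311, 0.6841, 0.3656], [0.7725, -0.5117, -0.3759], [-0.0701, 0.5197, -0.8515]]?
0.2588 + 0.8652i + 0.4209j + 0.0854k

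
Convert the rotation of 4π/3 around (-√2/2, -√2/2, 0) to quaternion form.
-0.5 - 0.6124i - 0.6124j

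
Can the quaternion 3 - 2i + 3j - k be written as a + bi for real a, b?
No. The quaternion 3 - 2i + 3j - k has j-coefficient y = 3 and k-coefficient z = -1, not both zero, so it does not lie in the complex subalgebra spanned by 1 and i.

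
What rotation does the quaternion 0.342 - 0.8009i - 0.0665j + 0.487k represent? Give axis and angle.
axis = (-0.8523, -0.0708, 0.5183), θ = 140°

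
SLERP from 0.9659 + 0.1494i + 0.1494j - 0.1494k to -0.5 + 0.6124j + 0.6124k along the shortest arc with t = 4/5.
0.6638 + 0.0361i - 0.4909j - 0.5631k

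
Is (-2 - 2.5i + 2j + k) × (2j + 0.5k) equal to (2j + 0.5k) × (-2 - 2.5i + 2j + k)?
No: pq = -4.5 - i - 2.75j - 6k ≠ -4.5 + i - 5.25j + 4k = qp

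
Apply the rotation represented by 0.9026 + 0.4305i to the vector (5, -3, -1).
(5, -1.111, -2.961)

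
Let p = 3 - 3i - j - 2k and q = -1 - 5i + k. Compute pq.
-16 - 13i + 14j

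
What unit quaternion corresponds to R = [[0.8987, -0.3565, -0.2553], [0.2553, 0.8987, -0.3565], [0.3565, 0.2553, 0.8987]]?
0.9613 + 0.1591i - 0.1591j + 0.1591k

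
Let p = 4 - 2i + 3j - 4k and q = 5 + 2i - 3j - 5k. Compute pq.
13 - 29i - 15j - 40k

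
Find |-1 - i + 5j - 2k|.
√31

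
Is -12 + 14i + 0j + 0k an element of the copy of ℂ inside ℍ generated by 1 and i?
Yes. The quaternion -12 + 14i has j- and k-coefficients y = z = 0, so it lies in the complex subalgebra spanned by 1 and i.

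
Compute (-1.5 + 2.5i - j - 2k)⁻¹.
-0.1111 - 0.1852i + 0.0741j + 0.1481k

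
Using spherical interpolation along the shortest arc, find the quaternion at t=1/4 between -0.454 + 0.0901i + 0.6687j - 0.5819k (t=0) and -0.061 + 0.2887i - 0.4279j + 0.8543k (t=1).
-0.3386 - 0.0085i + 0.6405j - 0.6892k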